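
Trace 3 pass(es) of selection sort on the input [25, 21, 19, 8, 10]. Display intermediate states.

Pass 1: Select minimum 8 at index 3, swap -> [8, 21, 19, 25, 10]
Pass 2: Select minimum 10 at index 4, swap -> [8, 10, 19, 25, 21]
Pass 3: Select minimum 19 at index 2, swap -> [8, 10, 19, 25, 21]


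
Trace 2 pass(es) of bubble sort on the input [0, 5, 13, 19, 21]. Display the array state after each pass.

After pass 1: [0, 5, 13, 19, 21] (0 swaps)
After pass 2: [0, 5, 13, 19, 21] (0 swaps)
Total swaps: 0


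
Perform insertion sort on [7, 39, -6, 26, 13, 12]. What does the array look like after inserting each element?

First element 7 is already 'sorted'
Insert 39: shifted 0 elements -> [7, 39, -6, 26, 13, 12]
Insert -6: shifted 2 elements -> [-6, 7, 39, 26, 13, 12]
Insert 26: shifted 1 elements -> [-6, 7, 26, 39, 13, 12]
Insert 13: shifted 2 elements -> [-6, 7, 13, 26, 39, 12]
Insert 12: shifted 3 elements -> [-6, 7, 12, 13, 26, 39]


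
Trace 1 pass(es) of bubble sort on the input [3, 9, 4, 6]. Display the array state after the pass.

After pass 1: [3, 4, 6, 9] (2 swaps)
Total swaps: 2


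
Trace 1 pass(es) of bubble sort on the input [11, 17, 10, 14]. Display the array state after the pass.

After pass 1: [11, 10, 14, 17] (2 swaps)
Total swaps: 2


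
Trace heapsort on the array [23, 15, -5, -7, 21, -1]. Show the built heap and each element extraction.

Build heap: [23, 21, -1, -7, 15, -5]
Extract 23: [21, 15, -1, -7, -5, 23]
Extract 21: [15, -5, -1, -7, 21, 23]
Extract 15: [-1, -5, -7, 15, 21, 23]
Extract -1: [-5, -7, -1, 15, 21, 23]
Extract -5: [-7, -5, -1, 15, 21, 23]


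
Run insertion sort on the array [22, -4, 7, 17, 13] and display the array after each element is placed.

First element 22 is already 'sorted'
Insert -4: shifted 1 elements -> [-4, 22, 7, 17, 13]
Insert 7: shifted 1 elements -> [-4, 7, 22, 17, 13]
Insert 17: shifted 1 elements -> [-4, 7, 17, 22, 13]
Insert 13: shifted 2 elements -> [-4, 7, 13, 17, 22]


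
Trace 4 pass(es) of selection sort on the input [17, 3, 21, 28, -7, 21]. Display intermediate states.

Pass 1: Select minimum -7 at index 4, swap -> [-7, 3, 21, 28, 17, 21]
Pass 2: Select minimum 3 at index 1, swap -> [-7, 3, 21, 28, 17, 21]
Pass 3: Select minimum 17 at index 4, swap -> [-7, 3, 17, 28, 21, 21]
Pass 4: Select minimum 21 at index 4, swap -> [-7, 3, 17, 21, 28, 21]


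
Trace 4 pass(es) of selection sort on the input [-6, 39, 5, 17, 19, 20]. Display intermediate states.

Pass 1: Select minimum -6 at index 0, swap -> [-6, 39, 5, 17, 19, 20]
Pass 2: Select minimum 5 at index 2, swap -> [-6, 5, 39, 17, 19, 20]
Pass 3: Select minimum 17 at index 3, swap -> [-6, 5, 17, 39, 19, 20]
Pass 4: Select minimum 19 at index 4, swap -> [-6, 5, 17, 19, 39, 20]


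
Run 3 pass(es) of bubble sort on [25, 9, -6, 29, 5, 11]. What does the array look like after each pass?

After pass 1: [9, -6, 25, 5, 11, 29] (4 swaps)
After pass 2: [-6, 9, 5, 11, 25, 29] (3 swaps)
After pass 3: [-6, 5, 9, 11, 25, 29] (1 swaps)
Total swaps: 8


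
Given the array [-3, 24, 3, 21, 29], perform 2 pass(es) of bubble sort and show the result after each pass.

After pass 1: [-3, 3, 21, 24, 29] (2 swaps)
After pass 2: [-3, 3, 21, 24, 29] (0 swaps)
Total swaps: 2


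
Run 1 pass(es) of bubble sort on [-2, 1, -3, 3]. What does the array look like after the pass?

After pass 1: [-2, -3, 1, 3] (1 swaps)
Total swaps: 1


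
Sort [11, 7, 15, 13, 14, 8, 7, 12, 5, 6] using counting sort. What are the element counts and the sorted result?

Count array: [0, 0, 0, 0, 0, 1, 1, 2, 1, 0, 0, 1, 1, 1, 1, 1]
(count[i] = number of elements equal to i)
Cumulative count: [0, 0, 0, 0, 0, 1, 2, 4, 5, 5, 5, 6, 7, 8, 9, 10]
Sorted: [5, 6, 7, 7, 8, 11, 12, 13, 14, 15]


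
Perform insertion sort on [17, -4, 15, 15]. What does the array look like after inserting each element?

First element 17 is already 'sorted'
Insert -4: shifted 1 elements -> [-4, 17, 15, 15]
Insert 15: shifted 1 elements -> [-4, 15, 17, 15]
Insert 15: shifted 1 elements -> [-4, 15, 15, 17]


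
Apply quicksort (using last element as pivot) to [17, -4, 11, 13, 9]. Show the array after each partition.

Partition 1: pivot=9 at index 1 -> [-4, 9, 11, 13, 17]
Partition 2: pivot=17 at index 4 -> [-4, 9, 11, 13, 17]
Partition 3: pivot=13 at index 3 -> [-4, 9, 11, 13, 17]


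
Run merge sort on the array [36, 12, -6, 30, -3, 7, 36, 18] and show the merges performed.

Divide and conquer:
  Merge [36] + [12] -> [12, 36]
  Merge [-6] + [30] -> [-6, 30]
  Merge [12, 36] + [-6, 30] -> [-6, 12, 30, 36]
  Merge [-3] + [7] -> [-3, 7]
  Merge [36] + [18] -> [18, 36]
  Merge [-3, 7] + [18, 36] -> [-3, 7, 18, 36]
  Merge [-6, 12, 30, 36] + [-3, 7, 18, 36] -> [-6, -3, 7, 12, 18, 30, 36, 36]


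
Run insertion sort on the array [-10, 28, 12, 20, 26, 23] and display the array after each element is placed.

First element -10 is already 'sorted'
Insert 28: shifted 0 elements -> [-10, 28, 12, 20, 26, 23]
Insert 12: shifted 1 elements -> [-10, 12, 28, 20, 26, 23]
Insert 20: shifted 1 elements -> [-10, 12, 20, 28, 26, 23]
Insert 26: shifted 1 elements -> [-10, 12, 20, 26, 28, 23]
Insert 23: shifted 2 elements -> [-10, 12, 20, 23, 26, 28]


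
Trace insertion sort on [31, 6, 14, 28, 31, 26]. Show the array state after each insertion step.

First element 31 is already 'sorted'
Insert 6: shifted 1 elements -> [6, 31, 14, 28, 31, 26]
Insert 14: shifted 1 elements -> [6, 14, 31, 28, 31, 26]
Insert 28: shifted 1 elements -> [6, 14, 28, 31, 31, 26]
Insert 31: shifted 0 elements -> [6, 14, 28, 31, 31, 26]
Insert 26: shifted 3 elements -> [6, 14, 26, 28, 31, 31]


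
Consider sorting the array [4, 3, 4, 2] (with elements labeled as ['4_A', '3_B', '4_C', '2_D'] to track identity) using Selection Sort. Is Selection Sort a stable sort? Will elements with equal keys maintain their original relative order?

Trace Selection Sort on the labeled array (the key is the number; the letter only tracks identity):
  Pass 1: minimum of unsorted part is 2_D at index 3; swap it with 4_A at index 0 -> [2_D, 3_B, 4_C, 4_A]
  Pass 2: minimum 3_B is already at index 1; no swap -> [2_D, 3_B, 4_C, 4_A]
  Pass 3: minimum 4_C is already at index 2; no swap -> [2_D, 3_B, 4_C, 4_A]
Final order: [2_D, 3_B, 4_C, 4_A]
Equal keys:
  value 4: originally 4_A, 4_C; after sorting 4_C, 4_A -> order changed
Equal keys were reordered, so Selection Sort is not stable: the long-range swap that moves the minimum into place can carry an element past an equal key. (One such input is enough; an unstable sort may happen to preserve order on other inputs, but it gives no guarantee.)
Answer: Not stable


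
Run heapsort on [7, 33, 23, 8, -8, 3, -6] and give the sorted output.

Build heap: [33, 8, 23, 7, -8, 3, -6]
Extract 33: [23, 8, 3, 7, -8, -6, 33]
Extract 23: [8, 7, 3, -6, -8, 23, 33]
Extract 8: [7, -6, 3, -8, 8, 23, 33]
Extract 7: [3, -6, -8, 7, 8, 23, 33]
Extract 3: [-6, -8, 3, 7, 8, 23, 33]
Extract -6: [-8, -6, 3, 7, 8, 23, 33]


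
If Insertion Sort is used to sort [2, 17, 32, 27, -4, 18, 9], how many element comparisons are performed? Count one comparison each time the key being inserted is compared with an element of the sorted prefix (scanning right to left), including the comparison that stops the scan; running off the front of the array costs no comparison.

Insert 17: 2 <= 17 (stop) = 1 comparison(s) -> [2, 17, 32, 27, -4, 18, 9]
Insert 32: 17 <= 32 (stop) = 1 comparison(s) -> [2, 17, 32, 27, -4, 18, 9]
Insert 27: 32 > 27 (shift), 17 <= 27 (stop) = 2 comparison(s) -> [2, 17, 27, 32, -4, 18, 9]
Insert -4: 32 > -4 (shift), 27 > -4 (shift), 17 > -4 (shift), 2 > -4 (shift), reached front = 4 comparison(s) -> [-4, 2, 17, 27, 32, 18, 9]
Insert 18: 32 > 18 (shift), 27 > 18 (shift), 17 <= 18 (stop) = 3 comparison(s) -> [-4, 2, 17, 18, 27, 32, 9]
Insert 9: 32 > 9 (shift), 27 > 9 (shift), 18 > 9 (shift), 17 > 9 (shift), 2 <= 9 (stop) = 5 comparison(s) -> [-4, 2, 9, 17, 18, 27, 32]
Total comparisons: 1 + 1 + 2 + 4 + 3 + 5 = 16


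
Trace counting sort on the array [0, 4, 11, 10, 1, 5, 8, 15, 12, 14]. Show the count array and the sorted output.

Count array: [1, 1, 0, 0, 1, 1, 0, 0, 1, 0, 1, 1, 1, 0, 1, 1]
(count[i] = number of elements equal to i)
Cumulative count: [1, 2, 2, 2, 3, 4, 4, 4, 5, 5, 6, 7, 8, 8, 9, 10]
Sorted: [0, 1, 4, 5, 8, 10, 11, 12, 14, 15]


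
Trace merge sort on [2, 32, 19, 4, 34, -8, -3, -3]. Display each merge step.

Divide and conquer:
  Merge [2] + [32] -> [2, 32]
  Merge [19] + [4] -> [4, 19]
  Merge [2, 32] + [4, 19] -> [2, 4, 19, 32]
  Merge [34] + [-8] -> [-8, 34]
  Merge [-3] + [-3] -> [-3, -3]
  Merge [-8, 34] + [-3, -3] -> [-8, -3, -3, 34]
  Merge [2, 4, 19, 32] + [-8, -3, -3, 34] -> [-8, -3, -3, 2, 4, 19, 32, 34]


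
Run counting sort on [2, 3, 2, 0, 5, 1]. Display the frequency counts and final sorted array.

Count array: [1, 1, 2, 1, 0, 1]
(count[i] = number of elements equal to i)
Cumulative count: [1, 2, 4, 5, 5, 6]
Sorted: [0, 1, 2, 2, 3, 5]


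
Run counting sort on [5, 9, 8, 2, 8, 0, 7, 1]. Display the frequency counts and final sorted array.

Count array: [1, 1, 1, 0, 0, 1, 0, 1, 2, 1]
(count[i] = number of elements equal to i)
Cumulative count: [1, 2, 3, 3, 3, 4, 4, 5, 7, 8]
Sorted: [0, 1, 2, 5, 7, 8, 8, 9]


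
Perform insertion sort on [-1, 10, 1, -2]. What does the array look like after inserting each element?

First element -1 is already 'sorted'
Insert 10: shifted 0 elements -> [-1, 10, 1, -2]
Insert 1: shifted 1 elements -> [-1, 1, 10, -2]
Insert -2: shifted 3 elements -> [-2, -1, 1, 10]


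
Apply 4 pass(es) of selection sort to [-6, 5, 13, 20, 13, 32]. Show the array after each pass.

Pass 1: Select minimum -6 at index 0, swap -> [-6, 5, 13, 20, 13, 32]
Pass 2: Select minimum 5 at index 1, swap -> [-6, 5, 13, 20, 13, 32]
Pass 3: Select minimum 13 at index 2, swap -> [-6, 5, 13, 20, 13, 32]
Pass 4: Select minimum 13 at index 4, swap -> [-6, 5, 13, 13, 20, 32]


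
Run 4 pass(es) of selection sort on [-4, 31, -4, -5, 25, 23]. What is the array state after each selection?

Pass 1: Select minimum -5 at index 3, swap -> [-5, 31, -4, -4, 25, 23]
Pass 2: Select minimum -4 at index 2, swap -> [-5, -4, 31, -4, 25, 23]
Pass 3: Select minimum -4 at index 3, swap -> [-5, -4, -4, 31, 25, 23]
Pass 4: Select minimum 23 at index 5, swap -> [-5, -4, -4, 23, 25, 31]


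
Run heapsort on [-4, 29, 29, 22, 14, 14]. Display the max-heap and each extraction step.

Build heap: [29, 22, 29, -4, 14, 14]
Extract 29: [29, 22, 14, -4, 14, 29]
Extract 29: [22, 14, 14, -4, 29, 29]
Extract 22: [14, -4, 14, 22, 29, 29]
Extract 14: [14, -4, 14, 22, 29, 29]
Extract 14: [-4, 14, 14, 22, 29, 29]


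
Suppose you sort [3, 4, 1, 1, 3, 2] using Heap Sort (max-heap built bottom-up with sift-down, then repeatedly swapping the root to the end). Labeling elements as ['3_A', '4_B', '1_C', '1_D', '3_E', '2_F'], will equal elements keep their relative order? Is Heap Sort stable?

Trace Heap Sort on the labeled array (the key is the number; the letter only tracks identity):
  Build max-heap: [4_B, 3_A, 2_F, 1_D, 3_E, 1_C]
  Swap root 4_B to index 5, re-heapify first 5 -> [3_A, 3_E, 2_F, 1_D, 1_C, 4_B]
  Swap root 3_A to index 4, re-heapify first 4 -> [3_E, 1_C, 2_F, 1_D, 3_A, 4_B]
  Swap root 3_E to index 3, re-heapify first 3 -> [2_F, 1_C, 1_D, 3_E, 3_A, 4_B]
  Swap root 2_F to index 2, re-heapify first 2 -> [1_D, 1_C, 2_F, 3_E, 3_A, 4_B]
  Swap root 1_D to index 1, re-heapify first 1 -> [1_C, 1_D, 2_F, 3_E, 3_A, 4_B]
Final order: [1_C, 1_D, 2_F, 3_E, 3_A, 4_B]
Equal keys:
  value 1: originally 1_C, 1_D; after sorting 1_C, 1_D -> order preserved
  value 3: originally 3_A, 3_E; after sorting 3_E, 3_A -> order changed
Equal keys were reordered, so Heap Sort is not stable: heap construction and root-to-end swaps move elements without regard to the original order of equal keys. (One such input is enough; an unstable sort may happen to preserve order on other inputs, but it gives no guarantee.)
Answer: Not stable


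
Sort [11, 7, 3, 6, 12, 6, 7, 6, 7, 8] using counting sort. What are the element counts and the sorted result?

Count array: [0, 0, 0, 1, 0, 0, 3, 3, 1, 0, 0, 1, 1]
(count[i] = number of elements equal to i)
Cumulative count: [0, 0, 0, 1, 1, 1, 4, 7, 8, 8, 8, 9, 10]
Sorted: [3, 6, 6, 6, 7, 7, 7, 8, 11, 12]


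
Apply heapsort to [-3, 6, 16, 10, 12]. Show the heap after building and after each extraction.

Build heap: [16, 12, -3, 10, 6]
Extract 16: [12, 10, -3, 6, 16]
Extract 12: [10, 6, -3, 12, 16]
Extract 10: [6, -3, 10, 12, 16]
Extract 6: [-3, 6, 10, 12, 16]


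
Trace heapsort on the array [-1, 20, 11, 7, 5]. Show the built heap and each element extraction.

Build heap: [20, 7, 11, -1, 5]
Extract 20: [11, 7, 5, -1, 20]
Extract 11: [7, -1, 5, 11, 20]
Extract 7: [5, -1, 7, 11, 20]
Extract 5: [-1, 5, 7, 11, 20]


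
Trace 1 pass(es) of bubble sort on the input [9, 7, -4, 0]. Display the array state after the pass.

After pass 1: [7, -4, 0, 9] (3 swaps)
Total swaps: 3


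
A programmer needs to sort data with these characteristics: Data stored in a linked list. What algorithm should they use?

Best choice: Merge sort
Reason: Merge sort doesn't require random access; can be done in O(1) extra space for linked lists


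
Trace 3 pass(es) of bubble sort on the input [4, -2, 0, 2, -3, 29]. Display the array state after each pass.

After pass 1: [-2, 0, 2, -3, 4, 29] (4 swaps)
After pass 2: [-2, 0, -3, 2, 4, 29] (1 swaps)
After pass 3: [-2, -3, 0, 2, 4, 29] (1 swaps)
Total swaps: 6


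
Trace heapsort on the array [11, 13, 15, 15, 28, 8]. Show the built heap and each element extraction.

Build heap: [28, 15, 15, 11, 13, 8]
Extract 28: [15, 13, 15, 11, 8, 28]
Extract 15: [15, 13, 8, 11, 15, 28]
Extract 15: [13, 11, 8, 15, 15, 28]
Extract 13: [11, 8, 13, 15, 15, 28]
Extract 11: [8, 11, 13, 15, 15, 28]


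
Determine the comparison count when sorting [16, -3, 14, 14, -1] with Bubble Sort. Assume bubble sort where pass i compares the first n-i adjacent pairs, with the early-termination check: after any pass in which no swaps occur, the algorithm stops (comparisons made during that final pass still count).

Pass 1: compare adjacent pairs (0,1)..(3,4) = 4 comparison(s), 4 swap(s) -> [-3, 14, 14, -1, 16]
Pass 2: compare adjacent pairs (0,1)..(2,3) = 3 comparison(s), 1 swap(s) -> [-3, 14, -1, 14, 16]
Pass 3: compare adjacent pairs (0,1)..(1,2) = 2 comparison(s), 1 swap(s) -> [-3, -1, 14, 14, 16]
Pass 4: compare adjacent pairs (0,1)..(0,1) = 1 comparison(s), 0 swap(s) -> [-3, -1, 14, 14, 16]
No swaps in this pass, so bubble sort stops here.
Total comparisons: 4 + 3 + 2 + 1 = 10


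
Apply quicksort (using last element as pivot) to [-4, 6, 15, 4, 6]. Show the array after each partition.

Partition 1: pivot=6 at index 3 -> [-4, 6, 4, 6, 15]
Partition 2: pivot=4 at index 1 -> [-4, 4, 6, 6, 15]


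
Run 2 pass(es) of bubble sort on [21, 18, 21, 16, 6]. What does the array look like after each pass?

After pass 1: [18, 21, 16, 6, 21] (3 swaps)
After pass 2: [18, 16, 6, 21, 21] (2 swaps)
Total swaps: 5


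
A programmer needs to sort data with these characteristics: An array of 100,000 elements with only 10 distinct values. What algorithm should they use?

Best choice: 3-way quicksort or Counting sort
Reason: 3-way (Dutch national flag) partitioning groups every copy of the pivot together, so with only d=10 distinct keys quicksort finishes in O(n log d) expected time, which is effectively linear; counting sort runs in O(n + k) where k is the size of the key range (not the number of distinct values), so it is linear when the 10 values are integers drawn from a small known range


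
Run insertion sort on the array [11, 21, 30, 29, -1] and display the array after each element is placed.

First element 11 is already 'sorted'
Insert 21: shifted 0 elements -> [11, 21, 30, 29, -1]
Insert 30: shifted 0 elements -> [11, 21, 30, 29, -1]
Insert 29: shifted 1 elements -> [11, 21, 29, 30, -1]
Insert -1: shifted 4 elements -> [-1, 11, 21, 29, 30]


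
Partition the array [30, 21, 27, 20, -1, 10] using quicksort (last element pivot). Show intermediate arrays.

Partition 1: pivot=10 at index 1 -> [-1, 10, 27, 20, 30, 21]
Partition 2: pivot=21 at index 3 -> [-1, 10, 20, 21, 30, 27]
Partition 3: pivot=27 at index 4 -> [-1, 10, 20, 21, 27, 30]


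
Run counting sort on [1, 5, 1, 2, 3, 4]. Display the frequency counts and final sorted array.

Count array: [0, 2, 1, 1, 1, 1]
(count[i] = number of elements equal to i)
Cumulative count: [0, 2, 3, 4, 5, 6]
Sorted: [1, 1, 2, 3, 4, 5]


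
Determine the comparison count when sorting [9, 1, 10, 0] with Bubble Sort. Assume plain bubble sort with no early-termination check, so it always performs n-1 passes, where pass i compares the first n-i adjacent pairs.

Pass 1: compare adjacent pairs (0,1)..(2,3) = 3 comparison(s), 2 swap(s) -> [1, 9, 0, 10]
Pass 2: compare adjacent pairs (0,1)..(1,2) = 2 comparison(s), 1 swap(s) -> [1, 0, 9, 10]
Pass 3: compare adjacent pairs (0,1)..(0,1) = 1 comparison(s), 1 swap(s) -> [0, 1, 9, 10]
Total comparisons: 3 + 2 + 1 = 6


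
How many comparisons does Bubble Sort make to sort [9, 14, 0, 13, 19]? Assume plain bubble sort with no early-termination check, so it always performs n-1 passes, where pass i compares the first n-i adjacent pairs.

Pass 1: compare adjacent pairs (0,1)..(3,4) = 4 comparison(s), 2 swap(s) -> [9, 0, 13, 14, 19]
Pass 2: compare adjacent pairs (0,1)..(2,3) = 3 comparison(s), 1 swap(s) -> [0, 9, 13, 14, 19]
Pass 3: compare adjacent pairs (0,1)..(1,2) = 2 comparison(s), 0 swap(s) -> [0, 9, 13, 14, 19]
Pass 4: compare adjacent pairs (0,1)..(0,1) = 1 comparison(s), 0 swap(s) -> [0, 9, 13, 14, 19]
Total comparisons: 4 + 3 + 2 + 1 = 10


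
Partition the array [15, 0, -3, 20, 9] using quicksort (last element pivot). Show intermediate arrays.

Partition 1: pivot=9 at index 2 -> [0, -3, 9, 20, 15]
Partition 2: pivot=-3 at index 0 -> [-3, 0, 9, 20, 15]
Partition 3: pivot=15 at index 3 -> [-3, 0, 9, 15, 20]


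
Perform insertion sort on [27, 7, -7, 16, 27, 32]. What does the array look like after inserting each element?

First element 27 is already 'sorted'
Insert 7: shifted 1 elements -> [7, 27, -7, 16, 27, 32]
Insert -7: shifted 2 elements -> [-7, 7, 27, 16, 27, 32]
Insert 16: shifted 1 elements -> [-7, 7, 16, 27, 27, 32]
Insert 27: shifted 0 elements -> [-7, 7, 16, 27, 27, 32]
Insert 32: shifted 0 elements -> [-7, 7, 16, 27, 27, 32]


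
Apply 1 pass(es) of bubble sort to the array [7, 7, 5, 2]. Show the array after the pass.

After pass 1: [7, 5, 2, 7] (2 swaps)
Total swaps: 2


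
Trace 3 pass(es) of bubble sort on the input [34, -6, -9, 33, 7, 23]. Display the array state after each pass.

After pass 1: [-6, -9, 33, 7, 23, 34] (5 swaps)
After pass 2: [-9, -6, 7, 23, 33, 34] (3 swaps)
After pass 3: [-9, -6, 7, 23, 33, 34] (0 swaps)
Total swaps: 8


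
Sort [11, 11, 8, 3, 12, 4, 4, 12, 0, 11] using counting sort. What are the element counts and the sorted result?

Count array: [1, 0, 0, 1, 2, 0, 0, 0, 1, 0, 0, 3, 2]
(count[i] = number of elements equal to i)
Cumulative count: [1, 1, 1, 2, 4, 4, 4, 4, 5, 5, 5, 8, 10]
Sorted: [0, 3, 4, 4, 8, 11, 11, 11, 12, 12]


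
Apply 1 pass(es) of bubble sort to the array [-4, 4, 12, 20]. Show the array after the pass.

After pass 1: [-4, 4, 12, 20] (0 swaps)
Total swaps: 0


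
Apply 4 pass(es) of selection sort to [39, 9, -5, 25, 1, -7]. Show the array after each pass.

Pass 1: Select minimum -7 at index 5, swap -> [-7, 9, -5, 25, 1, 39]
Pass 2: Select minimum -5 at index 2, swap -> [-7, -5, 9, 25, 1, 39]
Pass 3: Select minimum 1 at index 4, swap -> [-7, -5, 1, 25, 9, 39]
Pass 4: Select minimum 9 at index 4, swap -> [-7, -5, 1, 9, 25, 39]


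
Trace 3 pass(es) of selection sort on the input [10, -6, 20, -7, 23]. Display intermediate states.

Pass 1: Select minimum -7 at index 3, swap -> [-7, -6, 20, 10, 23]
Pass 2: Select minimum -6 at index 1, swap -> [-7, -6, 20, 10, 23]
Pass 3: Select minimum 10 at index 3, swap -> [-7, -6, 10, 20, 23]


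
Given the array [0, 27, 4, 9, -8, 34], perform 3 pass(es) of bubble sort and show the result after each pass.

After pass 1: [0, 4, 9, -8, 27, 34] (3 swaps)
After pass 2: [0, 4, -8, 9, 27, 34] (1 swaps)
After pass 3: [0, -8, 4, 9, 27, 34] (1 swaps)
Total swaps: 5


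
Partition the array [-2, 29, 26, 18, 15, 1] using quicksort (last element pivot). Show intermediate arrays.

Partition 1: pivot=1 at index 1 -> [-2, 1, 26, 18, 15, 29]
Partition 2: pivot=29 at index 5 -> [-2, 1, 26, 18, 15, 29]
Partition 3: pivot=15 at index 2 -> [-2, 1, 15, 18, 26, 29]
Partition 4: pivot=26 at index 4 -> [-2, 1, 15, 18, 26, 29]


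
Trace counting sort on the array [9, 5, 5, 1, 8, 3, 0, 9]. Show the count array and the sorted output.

Count array: [1, 1, 0, 1, 0, 2, 0, 0, 1, 2]
(count[i] = number of elements equal to i)
Cumulative count: [1, 2, 2, 3, 3, 5, 5, 5, 6, 8]
Sorted: [0, 1, 3, 5, 5, 8, 9, 9]


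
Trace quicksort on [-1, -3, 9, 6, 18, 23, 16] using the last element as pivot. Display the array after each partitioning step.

Partition 1: pivot=16 at index 4 -> [-1, -3, 9, 6, 16, 23, 18]
Partition 2: pivot=6 at index 2 -> [-1, -3, 6, 9, 16, 23, 18]
Partition 3: pivot=-3 at index 0 -> [-3, -1, 6, 9, 16, 23, 18]
Partition 4: pivot=18 at index 5 -> [-3, -1, 6, 9, 16, 18, 23]


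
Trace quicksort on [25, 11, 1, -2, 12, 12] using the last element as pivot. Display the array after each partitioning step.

Partition 1: pivot=12 at index 4 -> [11, 1, -2, 12, 12, 25]
Partition 2: pivot=12 at index 3 -> [11, 1, -2, 12, 12, 25]
Partition 3: pivot=-2 at index 0 -> [-2, 1, 11, 12, 12, 25]
Partition 4: pivot=11 at index 2 -> [-2, 1, 11, 12, 12, 25]


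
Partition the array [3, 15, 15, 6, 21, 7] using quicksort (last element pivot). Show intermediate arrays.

Partition 1: pivot=7 at index 2 -> [3, 6, 7, 15, 21, 15]
Partition 2: pivot=6 at index 1 -> [3, 6, 7, 15, 21, 15]
Partition 3: pivot=15 at index 4 -> [3, 6, 7, 15, 15, 21]


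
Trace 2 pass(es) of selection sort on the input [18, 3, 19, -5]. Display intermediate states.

Pass 1: Select minimum -5 at index 3, swap -> [-5, 3, 19, 18]
Pass 2: Select minimum 3 at index 1, swap -> [-5, 3, 19, 18]


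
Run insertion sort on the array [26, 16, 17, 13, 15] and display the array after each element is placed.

First element 26 is already 'sorted'
Insert 16: shifted 1 elements -> [16, 26, 17, 13, 15]
Insert 17: shifted 1 elements -> [16, 17, 26, 13, 15]
Insert 13: shifted 3 elements -> [13, 16, 17, 26, 15]
Insert 15: shifted 3 elements -> [13, 15, 16, 17, 26]


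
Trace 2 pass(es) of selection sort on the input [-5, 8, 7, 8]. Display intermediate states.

Pass 1: Select minimum -5 at index 0, swap -> [-5, 8, 7, 8]
Pass 2: Select minimum 7 at index 2, swap -> [-5, 7, 8, 8]


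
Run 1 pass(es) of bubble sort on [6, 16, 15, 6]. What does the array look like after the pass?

After pass 1: [6, 15, 6, 16] (2 swaps)
Total swaps: 2


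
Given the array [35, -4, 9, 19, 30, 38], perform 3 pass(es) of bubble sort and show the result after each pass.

After pass 1: [-4, 9, 19, 30, 35, 38] (4 swaps)
After pass 2: [-4, 9, 19, 30, 35, 38] (0 swaps)
After pass 3: [-4, 9, 19, 30, 35, 38] (0 swaps)
Total swaps: 4


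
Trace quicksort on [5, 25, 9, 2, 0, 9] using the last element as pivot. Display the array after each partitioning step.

Partition 1: pivot=9 at index 4 -> [5, 9, 2, 0, 9, 25]
Partition 2: pivot=0 at index 0 -> [0, 9, 2, 5, 9, 25]
Partition 3: pivot=5 at index 2 -> [0, 2, 5, 9, 9, 25]


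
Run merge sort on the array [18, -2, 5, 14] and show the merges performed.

Divide and conquer:
  Merge [18] + [-2] -> [-2, 18]
  Merge [5] + [14] -> [5, 14]
  Merge [-2, 18] + [5, 14] -> [-2, 5, 14, 18]


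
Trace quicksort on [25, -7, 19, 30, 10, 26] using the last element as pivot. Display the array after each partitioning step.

Partition 1: pivot=26 at index 4 -> [25, -7, 19, 10, 26, 30]
Partition 2: pivot=10 at index 1 -> [-7, 10, 19, 25, 26, 30]
Partition 3: pivot=25 at index 3 -> [-7, 10, 19, 25, 26, 30]


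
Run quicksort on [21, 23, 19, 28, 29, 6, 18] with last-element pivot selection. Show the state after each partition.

Partition 1: pivot=18 at index 1 -> [6, 18, 19, 28, 29, 21, 23]
Partition 2: pivot=23 at index 4 -> [6, 18, 19, 21, 23, 28, 29]
Partition 3: pivot=21 at index 3 -> [6, 18, 19, 21, 23, 28, 29]
Partition 4: pivot=29 at index 6 -> [6, 18, 19, 21, 23, 28, 29]


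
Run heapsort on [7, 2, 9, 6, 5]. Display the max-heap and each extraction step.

Build heap: [9, 6, 7, 2, 5]
Extract 9: [7, 6, 5, 2, 9]
Extract 7: [6, 2, 5, 7, 9]
Extract 6: [5, 2, 6, 7, 9]
Extract 5: [2, 5, 6, 7, 9]


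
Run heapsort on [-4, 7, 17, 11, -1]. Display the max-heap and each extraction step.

Build heap: [17, 11, -4, 7, -1]
Extract 17: [11, 7, -4, -1, 17]
Extract 11: [7, -1, -4, 11, 17]
Extract 7: [-1, -4, 7, 11, 17]
Extract -1: [-4, -1, 7, 11, 17]


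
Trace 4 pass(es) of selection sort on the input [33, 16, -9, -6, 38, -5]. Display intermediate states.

Pass 1: Select minimum -9 at index 2, swap -> [-9, 16, 33, -6, 38, -5]
Pass 2: Select minimum -6 at index 3, swap -> [-9, -6, 33, 16, 38, -5]
Pass 3: Select minimum -5 at index 5, swap -> [-9, -6, -5, 16, 38, 33]
Pass 4: Select minimum 16 at index 3, swap -> [-9, -6, -5, 16, 38, 33]


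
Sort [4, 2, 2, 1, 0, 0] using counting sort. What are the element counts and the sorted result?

Count array: [2, 1, 2, 0, 1]
(count[i] = number of elements equal to i)
Cumulative count: [2, 3, 5, 5, 6]
Sorted: [0, 0, 1, 2, 2, 4]


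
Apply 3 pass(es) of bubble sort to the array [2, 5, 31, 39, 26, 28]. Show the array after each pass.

After pass 1: [2, 5, 31, 26, 28, 39] (2 swaps)
After pass 2: [2, 5, 26, 28, 31, 39] (2 swaps)
After pass 3: [2, 5, 26, 28, 31, 39] (0 swaps)
Total swaps: 4


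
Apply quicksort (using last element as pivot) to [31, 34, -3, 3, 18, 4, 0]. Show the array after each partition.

Partition 1: pivot=0 at index 1 -> [-3, 0, 31, 3, 18, 4, 34]
Partition 2: pivot=34 at index 6 -> [-3, 0, 31, 3, 18, 4, 34]
Partition 3: pivot=4 at index 3 -> [-3, 0, 3, 4, 18, 31, 34]
Partition 4: pivot=31 at index 5 -> [-3, 0, 3, 4, 18, 31, 34]


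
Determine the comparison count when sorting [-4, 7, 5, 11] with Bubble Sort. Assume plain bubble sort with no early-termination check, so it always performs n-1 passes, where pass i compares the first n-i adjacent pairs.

Pass 1: compare adjacent pairs (0,1)..(2,3) = 3 comparison(s), 1 swap(s) -> [-4, 5, 7, 11]
Pass 2: compare adjacent pairs (0,1)..(1,2) = 2 comparison(s), 0 swap(s) -> [-4, 5, 7, 11]
Pass 3: compare adjacent pairs (0,1)..(0,1) = 1 comparison(s), 0 swap(s) -> [-4, 5, 7, 11]
Total comparisons: 3 + 2 + 1 = 6


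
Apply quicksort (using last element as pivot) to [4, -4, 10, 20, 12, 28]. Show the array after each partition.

Partition 1: pivot=28 at index 5 -> [4, -4, 10, 20, 12, 28]
Partition 2: pivot=12 at index 3 -> [4, -4, 10, 12, 20, 28]
Partition 3: pivot=10 at index 2 -> [4, -4, 10, 12, 20, 28]
Partition 4: pivot=-4 at index 0 -> [-4, 4, 10, 12, 20, 28]


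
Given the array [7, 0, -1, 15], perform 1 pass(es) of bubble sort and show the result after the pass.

After pass 1: [0, -1, 7, 15] (2 swaps)
Total swaps: 2


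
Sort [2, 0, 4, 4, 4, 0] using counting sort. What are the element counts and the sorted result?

Count array: [2, 0, 1, 0, 3]
(count[i] = number of elements equal to i)
Cumulative count: [2, 2, 3, 3, 6]
Sorted: [0, 0, 2, 4, 4, 4]


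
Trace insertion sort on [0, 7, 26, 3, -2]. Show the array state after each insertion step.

First element 0 is already 'sorted'
Insert 7: shifted 0 elements -> [0, 7, 26, 3, -2]
Insert 26: shifted 0 elements -> [0, 7, 26, 3, -2]
Insert 3: shifted 2 elements -> [0, 3, 7, 26, -2]
Insert -2: shifted 4 elements -> [-2, 0, 3, 7, 26]


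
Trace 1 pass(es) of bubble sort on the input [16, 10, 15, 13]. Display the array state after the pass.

After pass 1: [10, 15, 13, 16] (3 swaps)
Total swaps: 3


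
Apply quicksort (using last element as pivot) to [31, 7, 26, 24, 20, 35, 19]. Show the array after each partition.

Partition 1: pivot=19 at index 1 -> [7, 19, 26, 24, 20, 35, 31]
Partition 2: pivot=31 at index 5 -> [7, 19, 26, 24, 20, 31, 35]
Partition 3: pivot=20 at index 2 -> [7, 19, 20, 24, 26, 31, 35]
Partition 4: pivot=26 at index 4 -> [7, 19, 20, 24, 26, 31, 35]


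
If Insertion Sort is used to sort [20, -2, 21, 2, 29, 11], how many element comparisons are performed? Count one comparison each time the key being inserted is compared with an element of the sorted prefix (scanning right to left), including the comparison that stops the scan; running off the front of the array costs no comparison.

Insert -2: 20 > -2 (shift), reached front = 1 comparison(s) -> [-2, 20, 21, 2, 29, 11]
Insert 21: 20 <= 21 (stop) = 1 comparison(s) -> [-2, 20, 21, 2, 29, 11]
Insert 2: 21 > 2 (shift), 20 > 2 (shift), -2 <= 2 (stop) = 3 comparison(s) -> [-2, 2, 20, 21, 29, 11]
Insert 29: 21 <= 29 (stop) = 1 comparison(s) -> [-2, 2, 20, 21, 29, 11]
Insert 11: 29 > 11 (shift), 21 > 11 (shift), 20 > 11 (shift), 2 <= 11 (stop) = 4 comparison(s) -> [-2, 2, 11, 20, 21, 29]
Total comparisons: 1 + 1 + 3 + 1 + 4 = 10


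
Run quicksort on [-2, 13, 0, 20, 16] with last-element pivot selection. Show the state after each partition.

Partition 1: pivot=16 at index 3 -> [-2, 13, 0, 16, 20]
Partition 2: pivot=0 at index 1 -> [-2, 0, 13, 16, 20]


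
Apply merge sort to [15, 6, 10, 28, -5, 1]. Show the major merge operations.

Divide and conquer:
  Merge [6] + [10] -> [6, 10]
  Merge [15] + [6, 10] -> [6, 10, 15]
  Merge [-5] + [1] -> [-5, 1]
  Merge [28] + [-5, 1] -> [-5, 1, 28]
  Merge [6, 10, 15] + [-5, 1, 28] -> [-5, 1, 6, 10, 15, 28]


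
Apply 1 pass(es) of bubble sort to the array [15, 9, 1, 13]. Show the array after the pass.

After pass 1: [9, 1, 13, 15] (3 swaps)
Total swaps: 3


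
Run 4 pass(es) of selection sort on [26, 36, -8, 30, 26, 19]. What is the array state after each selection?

Pass 1: Select minimum -8 at index 2, swap -> [-8, 36, 26, 30, 26, 19]
Pass 2: Select minimum 19 at index 5, swap -> [-8, 19, 26, 30, 26, 36]
Pass 3: Select minimum 26 at index 2, swap -> [-8, 19, 26, 30, 26, 36]
Pass 4: Select minimum 26 at index 4, swap -> [-8, 19, 26, 26, 30, 36]


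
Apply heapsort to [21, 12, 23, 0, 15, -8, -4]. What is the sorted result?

Build heap: [23, 15, 21, 0, 12, -8, -4]
Extract 23: [21, 15, -4, 0, 12, -8, 23]
Extract 21: [15, 12, -4, 0, -8, 21, 23]
Extract 15: [12, 0, -4, -8, 15, 21, 23]
Extract 12: [0, -8, -4, 12, 15, 21, 23]
Extract 0: [-4, -8, 0, 12, 15, 21, 23]
Extract -4: [-8, -4, 0, 12, 15, 21, 23]


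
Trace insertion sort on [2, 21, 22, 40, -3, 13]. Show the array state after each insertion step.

First element 2 is already 'sorted'
Insert 21: shifted 0 elements -> [2, 21, 22, 40, -3, 13]
Insert 22: shifted 0 elements -> [2, 21, 22, 40, -3, 13]
Insert 40: shifted 0 elements -> [2, 21, 22, 40, -3, 13]
Insert -3: shifted 4 elements -> [-3, 2, 21, 22, 40, 13]
Insert 13: shifted 3 elements -> [-3, 2, 13, 21, 22, 40]


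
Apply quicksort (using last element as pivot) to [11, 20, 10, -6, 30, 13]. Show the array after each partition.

Partition 1: pivot=13 at index 3 -> [11, 10, -6, 13, 30, 20]
Partition 2: pivot=-6 at index 0 -> [-6, 10, 11, 13, 30, 20]
Partition 3: pivot=11 at index 2 -> [-6, 10, 11, 13, 30, 20]
Partition 4: pivot=20 at index 4 -> [-6, 10, 11, 13, 20, 30]


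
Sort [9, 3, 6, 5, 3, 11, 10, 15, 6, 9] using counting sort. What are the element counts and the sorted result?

Count array: [0, 0, 0, 2, 0, 1, 2, 0, 0, 2, 1, 1, 0, 0, 0, 1]
(count[i] = number of elements equal to i)
Cumulative count: [0, 0, 0, 2, 2, 3, 5, 5, 5, 7, 8, 9, 9, 9, 9, 10]
Sorted: [3, 3, 5, 6, 6, 9, 9, 10, 11, 15]


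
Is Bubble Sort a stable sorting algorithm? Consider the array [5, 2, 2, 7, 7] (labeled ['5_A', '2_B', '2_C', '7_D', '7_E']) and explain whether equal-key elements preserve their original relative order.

Trace Bubble Sort on the labeled array (the key is the number; the letter only tracks identity):
  After pass 1: [2_B, 2_C, 5_A, 7_D, 7_E]
  After pass 2: [2_B, 2_C, 5_A, 7_D, 7_E] (no swaps, done)
Final order: [2_B, 2_C, 5_A, 7_D, 7_E]
Equal keys:
  value 2: originally 2_B, 2_C; after sorting 2_B, 2_C -> order preserved
  value 7: originally 7_D, 7_E; after sorting 7_D, 7_E -> order preserved
All equal keys kept their original relative order. Bubble Sort is stable: it only swaps adjacent elements when the left one is strictly greater, so equal keys never move past each other.
Answer: Stable


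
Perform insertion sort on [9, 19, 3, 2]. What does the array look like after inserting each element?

First element 9 is already 'sorted'
Insert 19: shifted 0 elements -> [9, 19, 3, 2]
Insert 3: shifted 2 elements -> [3, 9, 19, 2]
Insert 2: shifted 3 elements -> [2, 3, 9, 19]


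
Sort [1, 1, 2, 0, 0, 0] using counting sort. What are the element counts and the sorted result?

Count array: [3, 2, 1]
(count[i] = number of elements equal to i)
Cumulative count: [3, 5, 6]
Sorted: [0, 0, 0, 1, 1, 2]


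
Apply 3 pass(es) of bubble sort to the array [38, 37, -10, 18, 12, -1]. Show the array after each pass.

After pass 1: [37, -10, 18, 12, -1, 38] (5 swaps)
After pass 2: [-10, 18, 12, -1, 37, 38] (4 swaps)
After pass 3: [-10, 12, -1, 18, 37, 38] (2 swaps)
Total swaps: 11


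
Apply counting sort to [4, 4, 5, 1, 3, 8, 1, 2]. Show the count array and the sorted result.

Count array: [0, 2, 1, 1, 2, 1, 0, 0, 1]
(count[i] = number of elements equal to i)
Cumulative count: [0, 2, 3, 4, 6, 7, 7, 7, 8]
Sorted: [1, 1, 2, 3, 4, 4, 5, 8]


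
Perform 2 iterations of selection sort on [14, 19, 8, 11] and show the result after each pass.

Pass 1: Select minimum 8 at index 2, swap -> [8, 19, 14, 11]
Pass 2: Select minimum 11 at index 3, swap -> [8, 11, 14, 19]


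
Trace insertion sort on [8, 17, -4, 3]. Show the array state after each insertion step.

First element 8 is already 'sorted'
Insert 17: shifted 0 elements -> [8, 17, -4, 3]
Insert -4: shifted 2 elements -> [-4, 8, 17, 3]
Insert 3: shifted 2 elements -> [-4, 3, 8, 17]


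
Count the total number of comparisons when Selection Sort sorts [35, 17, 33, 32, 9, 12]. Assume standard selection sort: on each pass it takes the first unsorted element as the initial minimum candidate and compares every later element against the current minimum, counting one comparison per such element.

Pass 1: scan indices 1..5 for the minimum = 5 comparison(s); min is 9, place at index 0 -> [9, 17, 33, 32, 35, 12]
Pass 2: scan indices 2..5 for the minimum = 4 comparison(s); min is 12, place at index 1 -> [9, 12, 33, 32, 35, 17]
Pass 3: scan indices 3..5 for the minimum = 3 comparison(s); min is 17, place at index 2 -> [9, 12, 17, 32, 35, 33]
Pass 4: scan indices 4..5 for the minimum = 2 comparison(s); min is 32, place at index 3 -> [9, 12, 17, 32, 35, 33]
Pass 5: scan indices 5..5 for the minimum = 1 comparison(s); min is 33, place at index 4 -> [9, 12, 17, 32, 33, 35]
Selection sort always scans the whole unsorted suffix, so the count is (n-1) + (n-2) + ... + 1 = n(n-1)/2 = 6*5/2 = 15 regardless of the input order.
Total comparisons: 5 + 4 + 3 + 2 + 1 = 15


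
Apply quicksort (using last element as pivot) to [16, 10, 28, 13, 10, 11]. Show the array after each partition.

Partition 1: pivot=11 at index 2 -> [10, 10, 11, 13, 16, 28]
Partition 2: pivot=10 at index 1 -> [10, 10, 11, 13, 16, 28]
Partition 3: pivot=28 at index 5 -> [10, 10, 11, 13, 16, 28]
Partition 4: pivot=16 at index 4 -> [10, 10, 11, 13, 16, 28]


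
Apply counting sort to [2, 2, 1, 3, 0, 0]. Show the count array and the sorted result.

Count array: [2, 1, 2, 1]
(count[i] = number of elements equal to i)
Cumulative count: [2, 3, 5, 6]
Sorted: [0, 0, 1, 2, 2, 3]


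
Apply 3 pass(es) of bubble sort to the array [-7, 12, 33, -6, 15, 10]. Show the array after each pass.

After pass 1: [-7, 12, -6, 15, 10, 33] (3 swaps)
After pass 2: [-7, -6, 12, 10, 15, 33] (2 swaps)
After pass 3: [-7, -6, 10, 12, 15, 33] (1 swaps)
Total swaps: 6


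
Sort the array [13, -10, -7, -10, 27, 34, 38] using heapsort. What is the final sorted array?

Build heap: [38, 27, 34, -10, -10, 13, -7]
Extract 38: [34, 27, 13, -10, -10, -7, 38]
Extract 34: [27, -7, 13, -10, -10, 34, 38]
Extract 27: [13, -7, -10, -10, 27, 34, 38]
Extract 13: [-7, -10, -10, 13, 27, 34, 38]
Extract -7: [-10, -10, -7, 13, 27, 34, 38]
Extract -10: [-10, -10, -7, 13, 27, 34, 38]


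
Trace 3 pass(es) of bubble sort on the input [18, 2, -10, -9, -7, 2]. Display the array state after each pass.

After pass 1: [2, -10, -9, -7, 2, 18] (5 swaps)
After pass 2: [-10, -9, -7, 2, 2, 18] (3 swaps)
After pass 3: [-10, -9, -7, 2, 2, 18] (0 swaps)
Total swaps: 8


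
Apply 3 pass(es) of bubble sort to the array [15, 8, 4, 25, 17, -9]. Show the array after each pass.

After pass 1: [8, 4, 15, 17, -9, 25] (4 swaps)
After pass 2: [4, 8, 15, -9, 17, 25] (2 swaps)
After pass 3: [4, 8, -9, 15, 17, 25] (1 swaps)
Total swaps: 7


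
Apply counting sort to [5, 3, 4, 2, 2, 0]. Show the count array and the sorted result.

Count array: [1, 0, 2, 1, 1, 1]
(count[i] = number of elements equal to i)
Cumulative count: [1, 1, 3, 4, 5, 6]
Sorted: [0, 2, 2, 3, 4, 5]


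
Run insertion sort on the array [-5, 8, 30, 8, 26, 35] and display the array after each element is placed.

First element -5 is already 'sorted'
Insert 8: shifted 0 elements -> [-5, 8, 30, 8, 26, 35]
Insert 30: shifted 0 elements -> [-5, 8, 30, 8, 26, 35]
Insert 8: shifted 1 elements -> [-5, 8, 8, 30, 26, 35]
Insert 26: shifted 1 elements -> [-5, 8, 8, 26, 30, 35]
Insert 35: shifted 0 elements -> [-5, 8, 8, 26, 30, 35]


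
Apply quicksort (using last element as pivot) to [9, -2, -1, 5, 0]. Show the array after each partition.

Partition 1: pivot=0 at index 2 -> [-2, -1, 0, 5, 9]
Partition 2: pivot=-1 at index 1 -> [-2, -1, 0, 5, 9]
Partition 3: pivot=9 at index 4 -> [-2, -1, 0, 5, 9]


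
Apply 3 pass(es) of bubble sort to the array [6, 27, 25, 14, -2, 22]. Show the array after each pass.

After pass 1: [6, 25, 14, -2, 22, 27] (4 swaps)
After pass 2: [6, 14, -2, 22, 25, 27] (3 swaps)
After pass 3: [6, -2, 14, 22, 25, 27] (1 swaps)
Total swaps: 8


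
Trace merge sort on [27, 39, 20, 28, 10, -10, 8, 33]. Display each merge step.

Divide and conquer:
  Merge [27] + [39] -> [27, 39]
  Merge [20] + [28] -> [20, 28]
  Merge [27, 39] + [20, 28] -> [20, 27, 28, 39]
  Merge [10] + [-10] -> [-10, 10]
  Merge [8] + [33] -> [8, 33]
  Merge [-10, 10] + [8, 33] -> [-10, 8, 10, 33]
  Merge [20, 27, 28, 39] + [-10, 8, 10, 33] -> [-10, 8, 10, 20, 27, 28, 33, 39]


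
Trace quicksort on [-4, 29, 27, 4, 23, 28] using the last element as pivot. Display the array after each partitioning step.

Partition 1: pivot=28 at index 4 -> [-4, 27, 4, 23, 28, 29]
Partition 2: pivot=23 at index 2 -> [-4, 4, 23, 27, 28, 29]
Partition 3: pivot=4 at index 1 -> [-4, 4, 23, 27, 28, 29]


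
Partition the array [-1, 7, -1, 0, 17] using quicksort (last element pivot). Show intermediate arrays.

Partition 1: pivot=17 at index 4 -> [-1, 7, -1, 0, 17]
Partition 2: pivot=0 at index 2 -> [-1, -1, 0, 7, 17]
Partition 3: pivot=-1 at index 1 -> [-1, -1, 0, 7, 17]


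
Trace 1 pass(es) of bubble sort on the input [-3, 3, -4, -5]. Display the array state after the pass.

After pass 1: [-3, -4, -5, 3] (2 swaps)
Total swaps: 2


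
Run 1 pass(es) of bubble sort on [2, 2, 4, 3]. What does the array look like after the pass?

After pass 1: [2, 2, 3, 4] (1 swaps)
Total swaps: 1


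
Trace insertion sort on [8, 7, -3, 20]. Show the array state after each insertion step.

First element 8 is already 'sorted'
Insert 7: shifted 1 elements -> [7, 8, -3, 20]
Insert -3: shifted 2 elements -> [-3, 7, 8, 20]
Insert 20: shifted 0 elements -> [-3, 7, 8, 20]
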